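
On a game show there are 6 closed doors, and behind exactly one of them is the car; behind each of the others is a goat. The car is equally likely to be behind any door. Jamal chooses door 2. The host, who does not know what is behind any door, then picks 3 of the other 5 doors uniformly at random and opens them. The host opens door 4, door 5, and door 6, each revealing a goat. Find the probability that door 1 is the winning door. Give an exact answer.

Because the host chose which doors to open without knowing where the car is, the choice is independent of the prize location. Learning that none of the 3 opened doors holds the car simply rules out those 3 locations and leaves the remaining 3 doors still equally likely by symmetry.
So P(the car behind door 1) = 1/3.

1/3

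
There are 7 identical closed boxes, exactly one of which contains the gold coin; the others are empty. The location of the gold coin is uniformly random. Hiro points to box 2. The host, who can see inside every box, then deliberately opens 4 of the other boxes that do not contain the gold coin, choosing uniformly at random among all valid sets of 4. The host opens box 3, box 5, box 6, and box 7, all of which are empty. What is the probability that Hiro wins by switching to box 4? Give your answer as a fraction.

Condition on the true location of the gold coin.
If it is in either of boxes 1 and 4 (prior 1/7 each): the host has 5 equally likely choices, so probability 1/5; weight (1/7)·(1/5) = 1/35 each.
If it is in box 2 (prior 1/7): the host has 15 equally likely choices, so probability 1/15; weight (1/7)·(1/15) = 1/105.
If it is in any of boxes 3, 5, 6, and 7 (prior 1/7 each): that box was opened and seen not to hold the prize — ruled out; weight (1/7)·0 = 0 each.
The weights sum to 1/15.
So P(the gold coin in box 4 | the host opened box 3, box 5, box 6, and box 7) = (1/35) / (1/15) = 3/7.

3/7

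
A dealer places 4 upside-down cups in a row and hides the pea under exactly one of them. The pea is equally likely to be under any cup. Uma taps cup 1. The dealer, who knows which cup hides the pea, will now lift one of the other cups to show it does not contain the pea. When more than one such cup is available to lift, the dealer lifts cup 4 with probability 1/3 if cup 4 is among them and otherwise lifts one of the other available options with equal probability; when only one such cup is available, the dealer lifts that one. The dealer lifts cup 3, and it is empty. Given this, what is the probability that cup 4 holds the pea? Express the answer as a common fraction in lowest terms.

1/3

Apply Bayes' rule, conditioning on where the pea actually is.
If it is under cup 1 (prior 1/4): cup 4 is available but not opened; cup 3 gets probability (1 − 1/3)/2 = 1/3; weight (1/4)·(1/3) = 1/12.
If it is under cup 2 (prior 1/4): cup 4 is available but not opened, probability 2/3; weight (1/4)·(2/3) = 1/6.
If it is under cup 3 (prior 1/4): the dealer opened cup 3, so this case is ruled out; weight (1/4)·0 = 0.
If it is under cup 4 (prior 1/4): cup 4 holds the prize so is unavailable; the dealer chooses uniformly among the 2 others, probability 1/2; weight (1/4)·(1/2) = 1/8.
The weights sum to 3/8.
So P(the pea under cup 4 | the dealer opened cup 3) = (1/8) / (3/8) = 1/3.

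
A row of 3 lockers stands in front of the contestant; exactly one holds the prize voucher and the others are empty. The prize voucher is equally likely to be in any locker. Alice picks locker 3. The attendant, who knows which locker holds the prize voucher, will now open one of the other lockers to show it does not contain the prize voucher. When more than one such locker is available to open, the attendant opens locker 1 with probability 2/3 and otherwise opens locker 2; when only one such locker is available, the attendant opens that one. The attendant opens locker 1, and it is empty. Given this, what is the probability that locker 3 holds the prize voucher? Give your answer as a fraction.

Consider each possible location of the prize voucher in turn.
If it is in locker 1 (prior 1/3): the attendant opened locker 1, so this case is ruled out; weight (1/3)·0 = 0.
If it is in locker 2 (prior 1/3): only locker 1 is available, probability 1; weight (1/3)·1 = 1/3.
If it is in locker 3 (prior 1/3): locker 1 is available, opened with probability 2/3; weight (1/3)·(2/3) = 2/9.
The weights sum to 5/9.
So P(the prize voucher in locker 3 | the attendant opened locker 1) = (2/9) / (5/9) = 2/5.

2/5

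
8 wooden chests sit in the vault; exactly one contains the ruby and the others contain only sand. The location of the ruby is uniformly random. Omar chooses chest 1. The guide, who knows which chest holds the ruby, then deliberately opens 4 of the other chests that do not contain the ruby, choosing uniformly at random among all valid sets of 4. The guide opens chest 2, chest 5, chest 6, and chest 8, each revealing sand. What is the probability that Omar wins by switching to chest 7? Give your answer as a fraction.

Apply Bayes' rule, conditioning on where the ruby actually is.
If it is in chest 1 (prior 1/8): the guide has 35 equally likely choices, so probability 1/35; weight (1/8)·(1/35) = 1/280.
If it is in any of chests 2, 5, 6, and 8 (prior 1/8 each): that chest was opened and seen not to hold the prize — ruled out; weight (1/8)·0 = 0 each.
If it is in any of chests 3, 4, and 7 (prior 1/8 each): the guide has 15 equally likely choices, so probability 1/15; weight (1/8)·(1/15) = 1/120 each.
The weights sum to 1/35.
So P(the ruby in chest 7 | the guide opened chest 2, chest 5, chest 6, and chest 8) = (1/120) / (1/35) = 7/24.

7/24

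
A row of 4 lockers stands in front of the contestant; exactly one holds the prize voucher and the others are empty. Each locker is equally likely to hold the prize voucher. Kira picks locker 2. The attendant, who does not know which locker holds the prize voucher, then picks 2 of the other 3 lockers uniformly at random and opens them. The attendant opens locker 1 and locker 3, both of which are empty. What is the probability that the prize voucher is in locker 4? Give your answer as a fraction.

Because the attendant chose which lockers to open without knowing where the prize voucher is, the choice is independent of the prize location. Learning that none of the 2 opened lockers holds the prize voucher simply rules out those 2 locations and leaves the remaining 2 lockers still equally likely by symmetry.
So P(the prize voucher in locker 4) = 1/2.

1/2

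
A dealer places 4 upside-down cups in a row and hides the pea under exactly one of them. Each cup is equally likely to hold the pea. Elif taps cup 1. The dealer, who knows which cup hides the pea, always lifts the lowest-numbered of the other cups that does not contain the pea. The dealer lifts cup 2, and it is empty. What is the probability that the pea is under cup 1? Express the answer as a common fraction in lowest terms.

Consider each possible location of the pea in turn.
If it is under any of cups 1, 3, and 4 (prior 1/4 each): cup 2 is the lowest-numbered option available, probability 1; weight (1/4)·1 = 1/4 each.
If it is under cup 2 (prior 1/4): the dealer opened cup 2, so this case is ruled out; weight (1/4)·0 = 0.
The weights sum to 3/4.
So P(the pea under cup 1 | the dealer opened cup 2) = (1/4) / (3/4) = 1/3.

1/3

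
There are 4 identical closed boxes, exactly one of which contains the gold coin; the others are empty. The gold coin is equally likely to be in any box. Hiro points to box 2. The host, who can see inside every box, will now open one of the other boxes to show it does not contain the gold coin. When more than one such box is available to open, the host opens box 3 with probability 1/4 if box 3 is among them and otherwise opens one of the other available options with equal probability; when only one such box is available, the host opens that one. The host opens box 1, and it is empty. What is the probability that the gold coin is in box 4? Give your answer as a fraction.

6/13

Consider each possible location of the gold coin in turn.
If it is in box 1 (prior 1/4): the host opened box 1, so this case is ruled out; weight (1/4)·0 = 0.
If it is in box 2 (prior 1/4): box 3 is available but not opened; box 1 gets probability (1 − 1/4)/2 = 3/8; weight (1/4)·(3/8) = 3/32.
If it is in box 3 (prior 1/4): box 3 holds the prize so is unavailable; the host chooses uniformly among the 2 others, probability 1/2; weight (1/4)·(1/2) = 1/8.
If it is in box 4 (prior 1/4): box 3 is available but not opened, probability 3/4; weight (1/4)·(3/4) = 3/16.
The weights sum to 13/32.
So P(the gold coin in box 4 | the host opened box 1) = (3/16) / (13/32) = 6/13.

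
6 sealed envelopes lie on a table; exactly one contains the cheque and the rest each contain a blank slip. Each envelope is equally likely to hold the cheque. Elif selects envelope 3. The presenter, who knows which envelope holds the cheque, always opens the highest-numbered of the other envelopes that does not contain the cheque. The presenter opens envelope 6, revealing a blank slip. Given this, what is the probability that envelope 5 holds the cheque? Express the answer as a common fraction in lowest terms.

1/5

Condition on the true location of the cheque.
If it is in any of envelopes 1, 2, 3, 4, and 5 (prior 1/6 each): envelope 6 is the highest-numbered option available, probability 1; weight (1/6)·1 = 1/6 each.
If it is in envelope 6 (prior 1/6): the presenter opened envelope 6, so this case is ruled out; weight (1/6)·0 = 0.
The weights sum to 5/6.
So P(the cheque in envelope 5 | the presenter opened envelope 6) = (1/6) / (5/6) = 1/5.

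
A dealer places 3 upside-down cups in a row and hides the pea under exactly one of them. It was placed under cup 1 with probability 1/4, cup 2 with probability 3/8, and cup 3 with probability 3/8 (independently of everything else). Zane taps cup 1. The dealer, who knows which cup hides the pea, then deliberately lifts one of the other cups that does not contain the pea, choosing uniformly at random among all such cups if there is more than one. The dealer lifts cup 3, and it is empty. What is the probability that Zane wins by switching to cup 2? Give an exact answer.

Apply Bayes' rule, conditioning on where the pea actually is.
If it is under cup 1 (prior 1/4): the dealer has 2 equally likely choices, so probability 1/2; weight (1/4)·(1/2) = 1/8.
If it is under cup 2 (prior 3/8): the dealer has no choice, probability 1; weight (3/8)·1 = 3/8.
If it is under cup 3 (prior 3/8): the dealer opened cup 3, so this case is ruled out; weight (3/8)·0 = 0.
The weights sum to 1/2.
So P(the pea under cup 2 | the dealer opened cup 3) = (3/8) / (1/2) = 3/4.

3/4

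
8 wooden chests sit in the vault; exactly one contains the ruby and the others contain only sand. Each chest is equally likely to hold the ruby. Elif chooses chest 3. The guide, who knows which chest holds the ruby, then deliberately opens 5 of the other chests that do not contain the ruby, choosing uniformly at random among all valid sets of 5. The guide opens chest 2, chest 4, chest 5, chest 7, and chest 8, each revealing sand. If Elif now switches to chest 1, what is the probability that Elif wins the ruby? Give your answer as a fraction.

7/16

Consider each possible location of the ruby in turn.
If it is in either of chests 1 and 6 (prior 1/8 each): the guide has 6 equally likely choices, so probability 1/6; weight (1/8)·(1/6) = 1/48 each.
If it is in any of chests 2, 4, 5, 7, and 8 (prior 1/8 each): that chest was opened and seen not to hold the prize — ruled out; weight (1/8)·0 = 0 each.
If it is in chest 3 (prior 1/8): the guide has 21 equally likely choices, so probability 1/21; weight (1/8)·(1/21) = 1/168.
The weights sum to 1/21.
So P(the ruby in chest 1 | the guide opened chest 2, chest 4, chest 5, chest 7, and chest 8) = (1/48) / (1/21) = 7/16.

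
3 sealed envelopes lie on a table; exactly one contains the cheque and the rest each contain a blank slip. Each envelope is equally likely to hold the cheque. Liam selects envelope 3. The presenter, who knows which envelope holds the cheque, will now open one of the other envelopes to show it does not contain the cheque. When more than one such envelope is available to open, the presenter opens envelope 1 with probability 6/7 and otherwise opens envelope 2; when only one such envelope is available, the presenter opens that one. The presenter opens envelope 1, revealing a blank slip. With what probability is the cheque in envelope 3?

6/13

Consider each possible location of the cheque in turn.
If it is in envelope 1 (prior 1/3): the presenter opened envelope 1, so this case is ruled out; weight (1/3)·0 = 0.
If it is in envelope 2 (prior 1/3): only envelope 1 is available, probability 1; weight (1/3)·1 = 1/3.
If it is in envelope 3 (prior 1/3): envelope 1 is available, opened with probability 6/7; weight (1/3)·(6/7) = 2/7.
The weights sum to 13/21.
So P(the cheque in envelope 3 | the presenter opened envelope 1) = (2/7) / (13/21) = 6/13.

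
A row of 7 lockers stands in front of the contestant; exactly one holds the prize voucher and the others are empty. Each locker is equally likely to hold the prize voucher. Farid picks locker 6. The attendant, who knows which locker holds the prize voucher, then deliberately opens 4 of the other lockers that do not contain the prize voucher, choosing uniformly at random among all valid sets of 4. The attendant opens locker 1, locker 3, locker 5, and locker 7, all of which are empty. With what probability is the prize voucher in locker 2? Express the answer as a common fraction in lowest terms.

3/7

Consider each possible location of the prize voucher in turn.
If it is in any of lockers 1, 3, 5, and 7 (prior 1/7 each): that locker was opened and seen not to hold the prize — ruled out; weight (1/7)·0 = 0 each.
If it is in either of lockers 2 and 4 (prior 1/7 each): the attendant has 5 equally likely choices, so probability 1/5; weight (1/7)·(1/5) = 1/35 each.
If it is in locker 6 (prior 1/7): the attendant has 15 equally likely choices, so probability 1/15; weight (1/7)·(1/15) = 1/105.
The weights sum to 1/15.
So P(the prize voucher in locker 2 | the attendant opened locker 1, locker 3, locker 5, and locker 7) = (1/35) / (1/15) = 3/7.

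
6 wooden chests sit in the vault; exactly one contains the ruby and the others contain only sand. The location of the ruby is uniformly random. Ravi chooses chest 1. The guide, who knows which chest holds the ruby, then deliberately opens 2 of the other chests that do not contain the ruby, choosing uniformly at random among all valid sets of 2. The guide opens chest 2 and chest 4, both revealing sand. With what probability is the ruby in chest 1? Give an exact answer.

1/6

Condition on the true location of the ruby.
If it is in chest 1 (prior 1/6): the guide has 10 equally likely choices, so probability 1/10; weight (1/6)·(1/10) = 1/60.
If it is in either of chests 2 and 4 (prior 1/6 each): that chest was opened and seen not to hold the prize — ruled out; weight (1/6)·0 = 0 each.
If it is in any of chests 3, 5, and 6 (prior 1/6 each): the guide has 6 equally likely choices, so probability 1/6; weight (1/6)·(1/6) = 1/36 each.
The weights sum to 1/10.
So P(the ruby in chest 1 | the guide opened chest 2 and chest 4) = (1/60) / (1/10) = 1/6.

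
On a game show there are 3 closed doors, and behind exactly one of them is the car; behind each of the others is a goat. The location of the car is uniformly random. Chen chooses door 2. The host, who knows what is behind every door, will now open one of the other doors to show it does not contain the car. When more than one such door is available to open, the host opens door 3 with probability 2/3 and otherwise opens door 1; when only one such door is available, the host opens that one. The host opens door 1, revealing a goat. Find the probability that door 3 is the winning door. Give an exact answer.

3/4

Apply Bayes' rule, conditioning on where the car actually is.
If it is behind door 1 (prior 1/3): the host opened door 1, so this case is ruled out; weight (1/3)·0 = 0.
If it is behind door 2 (prior 1/3): door 3 is available but not opened, probability 1/3; weight (1/3)·(1/3) = 1/9.
If it is behind door 3 (prior 1/3): only door 1 is available, probability 1; weight (1/3)·1 = 1/3.
The weights sum to 4/9.
So P(the car behind door 3 | the host opened door 1) = (1/3) / (4/9) = 3/4.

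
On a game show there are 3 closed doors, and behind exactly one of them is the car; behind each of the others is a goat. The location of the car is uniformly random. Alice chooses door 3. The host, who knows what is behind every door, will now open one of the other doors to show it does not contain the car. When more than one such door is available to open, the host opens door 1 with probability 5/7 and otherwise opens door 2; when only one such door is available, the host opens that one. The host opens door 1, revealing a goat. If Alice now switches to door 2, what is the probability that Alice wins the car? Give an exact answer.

7/12

Consider each possible location of the car in turn.
If it is behind door 1 (prior 1/3): the host opened door 1, so this case is ruled out; weight (1/3)·0 = 0.
If it is behind door 2 (prior 1/3): only door 1 is available, probability 1; weight (1/3)·1 = 1/3.
If it is behind door 3 (prior 1/3): door 1 is available, opened with probability 5/7; weight (1/3)·(5/7) = 5/21.
The weights sum to 4/7.
So P(the car behind door 2 | the host opened door 1) = (1/3) / (4/7) = 7/12.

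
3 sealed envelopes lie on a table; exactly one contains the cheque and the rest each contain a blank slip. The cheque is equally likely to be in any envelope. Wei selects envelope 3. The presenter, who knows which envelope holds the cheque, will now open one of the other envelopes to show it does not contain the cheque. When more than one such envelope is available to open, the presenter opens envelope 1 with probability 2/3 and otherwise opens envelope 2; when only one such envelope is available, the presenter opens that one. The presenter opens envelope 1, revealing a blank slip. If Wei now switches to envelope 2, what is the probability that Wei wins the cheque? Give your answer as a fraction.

Consider each possible location of the cheque in turn.
If it is in envelope 1 (prior 1/3): the presenter opened envelope 1, so this case is ruled out; weight (1/3)·0 = 0.
If it is in envelope 2 (prior 1/3): only envelope 1 is available, probability 1; weight (1/3)·1 = 1/3.
If it is in envelope 3 (prior 1/3): envelope 1 is available, opened with probability 2/3; weight (1/3)·(2/3) = 2/9.
The weights sum to 5/9.
So P(the cheque in envelope 2 | the presenter opened envelope 1) = (1/3) / (5/9) = 3/5.

3/5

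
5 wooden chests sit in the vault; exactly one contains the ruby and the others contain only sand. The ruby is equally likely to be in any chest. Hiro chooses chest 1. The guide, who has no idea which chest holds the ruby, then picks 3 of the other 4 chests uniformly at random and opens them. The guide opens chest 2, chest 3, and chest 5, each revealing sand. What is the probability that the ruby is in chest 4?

Consider each possible location of the ruby in turn.
If it is in either of chests 1 and 4 (prior 1/5 each): the guide picks exactly this set with probability 1/4 regardless, and none is the prize; weight (1/5)·(1/4) = 1/20 each.
If it is in any of chests 2, 3, and 5 (prior 1/5 each): that chest was opened and seen not to hold the prize — ruled out; weight (1/5)·0 = 0 each.
The weights sum to 1/10.
So P(the ruby in chest 4 | the guide opened chest 2, chest 3, and chest 5) = (1/20) / (1/10) = 1/2.

1/2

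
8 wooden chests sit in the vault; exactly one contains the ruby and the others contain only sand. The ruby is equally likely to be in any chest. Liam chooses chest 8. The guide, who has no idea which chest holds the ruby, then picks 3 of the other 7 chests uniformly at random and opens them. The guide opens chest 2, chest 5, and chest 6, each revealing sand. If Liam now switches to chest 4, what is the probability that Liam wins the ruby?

1/5

Consider each possible location of the ruby in turn.
If it is in any of chests 1, 3, 4, 7, and 8 (prior 1/8 each): the guide picks exactly this set with probability 1/35 regardless, and none is the prize; weight (1/8)·(1/35) = 1/280 each.
If it is in any of chests 2, 5, and 6 (prior 1/8 each): that chest was opened and seen not to hold the prize — ruled out; weight (1/8)·0 = 0 each.
The weights sum to 1/56.
So P(the ruby in chest 4 | the guide opened chest 2, chest 5, and chest 6) = (1/280) / (1/56) = 1/5.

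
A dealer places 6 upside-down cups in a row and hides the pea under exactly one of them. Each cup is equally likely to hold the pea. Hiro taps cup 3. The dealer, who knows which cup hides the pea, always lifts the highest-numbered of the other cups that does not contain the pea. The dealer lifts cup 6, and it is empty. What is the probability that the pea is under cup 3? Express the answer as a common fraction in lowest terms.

1/5

Apply Bayes' rule, conditioning on where the pea actually is.
If it is under any of cups 1, 2, 3, 4, and 5 (prior 1/6 each): cup 6 is the highest-numbered option available, probability 1; weight (1/6)·1 = 1/6 each.
If it is under cup 6 (prior 1/6): the dealer opened cup 6, so this case is ruled out; weight (1/6)·0 = 0.
The weights sum to 5/6.
So P(the pea under cup 3 | the dealer opened cup 6) = (1/6) / (5/6) = 1/5.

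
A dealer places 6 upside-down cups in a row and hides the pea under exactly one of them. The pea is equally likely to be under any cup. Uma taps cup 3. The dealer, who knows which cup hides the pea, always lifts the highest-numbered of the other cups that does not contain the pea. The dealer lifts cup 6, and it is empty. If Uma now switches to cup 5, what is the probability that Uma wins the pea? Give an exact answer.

1/5

Consider each possible location of the pea in turn.
If it is under any of cups 1, 2, 3, 4, and 5 (prior 1/6 each): cup 6 is the highest-numbered option available, probability 1; weight (1/6)·1 = 1/6 each.
If it is under cup 6 (prior 1/6): the dealer opened cup 6, so this case is ruled out; weight (1/6)·0 = 0.
The weights sum to 5/6.
So P(the pea under cup 5 | the dealer opened cup 6) = (1/6) / (5/6) = 1/5.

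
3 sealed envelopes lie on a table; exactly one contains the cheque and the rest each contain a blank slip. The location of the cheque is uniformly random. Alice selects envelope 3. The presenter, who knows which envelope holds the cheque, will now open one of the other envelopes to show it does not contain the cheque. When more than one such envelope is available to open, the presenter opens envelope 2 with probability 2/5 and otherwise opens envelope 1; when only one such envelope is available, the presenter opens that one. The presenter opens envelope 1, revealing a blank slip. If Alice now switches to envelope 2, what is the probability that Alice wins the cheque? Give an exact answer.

5/8

Condition on the true location of the cheque.
If it is in envelope 1 (prior 1/3): the presenter opened envelope 1, so this case is ruled out; weight (1/3)·0 = 0.
If it is in envelope 2 (prior 1/3): only envelope 1 is available, probability 1; weight (1/3)·1 = 1/3.
If it is in envelope 3 (prior 1/3): envelope 2 is available but not opened, probability 3/5; weight (1/3)·(3/5) = 1/5.
The weights sum to 8/15.
So P(the cheque in envelope 2 | the presenter opened envelope 1) = (1/3) / (8/15) = 5/8.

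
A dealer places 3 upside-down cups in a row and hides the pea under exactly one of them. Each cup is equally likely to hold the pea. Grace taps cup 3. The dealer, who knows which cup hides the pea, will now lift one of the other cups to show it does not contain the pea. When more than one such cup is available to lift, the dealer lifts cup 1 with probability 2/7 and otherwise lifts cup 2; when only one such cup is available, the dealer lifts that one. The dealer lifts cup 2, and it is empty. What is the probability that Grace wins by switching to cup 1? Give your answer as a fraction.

7/12

Apply Bayes' rule, conditioning on where the pea actually is.
If it is under cup 1 (prior 1/3): only cup 2 is available, probability 1; weight (1/3)·1 = 1/3.
If it is under cup 2 (prior 1/3): the dealer opened cup 2, so this case is ruled out; weight (1/3)·0 = 0.
If it is under cup 3 (prior 1/3): cup 1 is available but not opened, probability 5/7; weight (1/3)·(5/7) = 5/21.
The weights sum to 4/7.
So P(the pea under cup 1 | the dealer opened cup 2) = (1/3) / (4/7) = 7/12.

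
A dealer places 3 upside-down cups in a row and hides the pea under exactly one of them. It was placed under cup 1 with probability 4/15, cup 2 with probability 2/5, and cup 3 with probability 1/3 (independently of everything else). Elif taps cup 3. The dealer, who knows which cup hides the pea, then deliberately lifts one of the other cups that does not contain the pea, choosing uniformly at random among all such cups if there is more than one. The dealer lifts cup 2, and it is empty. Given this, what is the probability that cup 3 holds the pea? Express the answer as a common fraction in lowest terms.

5/13

Condition on the true location of the pea.
If it is under cup 1 (prior 4/15): the dealer has no choice, probability 1; weight (4/15)·1 = 4/15.
If it is under cup 2 (prior 2/5): the dealer opened cup 2, so this case is ruled out; weight (2/5)·0 = 0.
If it is under cup 3 (prior 1/3): the dealer has 2 equally likely choices, so probability 1/2; weight (1/3)·(1/2) = 1/6.
The weights sum to 13/30.
So P(the pea under cup 3 | the dealer opened cup 2) = (1/6) / (13/30) = 5/13.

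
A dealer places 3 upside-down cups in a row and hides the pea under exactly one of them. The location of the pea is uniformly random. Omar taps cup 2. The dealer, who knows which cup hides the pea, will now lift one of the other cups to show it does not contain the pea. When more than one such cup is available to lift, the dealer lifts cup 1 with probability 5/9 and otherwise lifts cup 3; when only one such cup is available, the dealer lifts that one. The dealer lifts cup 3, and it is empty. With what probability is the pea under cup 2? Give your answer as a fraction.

4/13

Consider each possible location of the pea in turn.
If it is under cup 1 (prior 1/3): only cup 3 is available, probability 1; weight (1/3)·1 = 1/3.
If it is under cup 2 (prior 1/3): cup 1 is available but not opened, probability 4/9; weight (1/3)·(4/9) = 4/27.
If it is under cup 3 (prior 1/3): the dealer opened cup 3, so this case is ruled out; weight (1/3)·0 = 0.
The weights sum to 13/27.
So P(the pea under cup 2 | the dealer opened cup 3) = (4/27) / (13/27) = 4/13.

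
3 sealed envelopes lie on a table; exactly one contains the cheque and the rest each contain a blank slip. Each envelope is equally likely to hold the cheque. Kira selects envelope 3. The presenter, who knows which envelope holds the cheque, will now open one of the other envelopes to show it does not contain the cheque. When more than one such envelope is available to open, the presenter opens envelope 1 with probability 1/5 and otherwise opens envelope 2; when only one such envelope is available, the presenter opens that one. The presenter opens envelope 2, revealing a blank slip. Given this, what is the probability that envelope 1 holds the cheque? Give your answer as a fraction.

5/9

Apply Bayes' rule, conditioning on where the cheque actually is.
If it is in envelope 1 (prior 1/3): only envelope 2 is available, probability 1; weight (1/3)·1 = 1/3.
If it is in envelope 2 (prior 1/3): the presenter opened envelope 2, so this case is ruled out; weight (1/3)·0 = 0.
If it is in envelope 3 (prior 1/3): envelope 1 is available but not opened, probability 4/5; weight (1/3)·(4/5) = 4/15.
The weights sum to 3/5.
So P(the cheque in envelope 1 | the presenter opened envelope 2) = (1/3) / (3/5) = 5/9.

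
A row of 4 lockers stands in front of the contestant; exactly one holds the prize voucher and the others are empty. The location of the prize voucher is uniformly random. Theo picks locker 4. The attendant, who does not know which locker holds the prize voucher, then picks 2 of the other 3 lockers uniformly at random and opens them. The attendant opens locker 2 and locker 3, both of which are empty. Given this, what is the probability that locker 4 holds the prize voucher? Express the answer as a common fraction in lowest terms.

1/2

Because the attendant chose which lockers to open without knowing where the prize voucher is, the choice is independent of the prize location. Learning that none of the 2 opened lockers holds the prize voucher simply rules out those 2 locations and leaves the remaining 2 lockers still equally likely by symmetry.
So P(the prize voucher in locker 4) = 1/2.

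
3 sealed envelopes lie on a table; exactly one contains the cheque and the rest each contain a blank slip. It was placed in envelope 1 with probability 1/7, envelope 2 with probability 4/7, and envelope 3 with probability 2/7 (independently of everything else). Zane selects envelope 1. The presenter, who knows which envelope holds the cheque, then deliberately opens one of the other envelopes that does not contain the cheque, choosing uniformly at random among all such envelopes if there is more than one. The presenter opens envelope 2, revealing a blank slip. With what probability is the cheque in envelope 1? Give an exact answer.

1/5

Consider each possible location of the cheque in turn.
If it is in envelope 1 (prior 1/7): the presenter has 2 equally likely choices, so probability 1/2; weight (1/7)·(1/2) = 1/14.
If it is in envelope 2 (prior 4/7): the presenter opened envelope 2, so this case is ruled out; weight (4/7)·0 = 0.
If it is in envelope 3 (prior 2/7): the presenter has no choice, probability 1; weight (2/7)·1 = 2/7.
The weights sum to 5/14.
So P(the cheque in envelope 1 | the presenter opened envelope 2) = (1/14) / (5/14) = 1/5.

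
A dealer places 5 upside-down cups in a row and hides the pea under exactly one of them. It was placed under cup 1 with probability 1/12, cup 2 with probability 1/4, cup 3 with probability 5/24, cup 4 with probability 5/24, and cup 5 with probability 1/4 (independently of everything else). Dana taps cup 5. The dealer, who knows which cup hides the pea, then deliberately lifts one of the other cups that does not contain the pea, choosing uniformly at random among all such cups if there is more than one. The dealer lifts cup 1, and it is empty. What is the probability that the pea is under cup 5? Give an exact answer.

9/41

Apply Bayes' rule, conditioning on where the pea actually is.
If it is under cup 1 (prior 1/12): the dealer opened cup 1, so this case is ruled out; weight (1/12)·0 = 0.
If it is under cup 2 (prior 1/4): the dealer has 3 equally likely choices, so probability 1/3; weight (1/4)·(1/3) = 1/12.
If it is under either of cups 3 and 4 (prior 5/24 each): the dealer has 3 equally likely choices, so probability 1/3; weight (5/24)·(1/3) = 5/72 each.
If it is under cup 5 (prior 1/4): the dealer has 4 equally likely choices, so probability 1/4; weight (1/4)·(1/4) = 1/16.
The weights sum to 41/144.
So P(the pea under cup 5 | the dealer opened cup 1) = (1/16) / (41/144) = 9/41.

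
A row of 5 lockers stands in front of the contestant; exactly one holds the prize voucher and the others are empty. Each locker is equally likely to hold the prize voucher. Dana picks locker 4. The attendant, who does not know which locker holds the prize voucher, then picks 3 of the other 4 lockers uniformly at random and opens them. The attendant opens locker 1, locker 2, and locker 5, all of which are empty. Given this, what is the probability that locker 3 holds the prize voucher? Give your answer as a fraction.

Condition on the true location of the prize voucher.
If it is in any of lockers 1, 2, and 5 (prior 1/5 each): that locker was opened and seen not to hold the prize — ruled out; weight (1/5)·0 = 0 each.
If it is in either of lockers 3 and 4 (prior 1/5 each): the attendant picks exactly this set with probability 1/4 regardless, and none is the prize; weight (1/5)·(1/4) = 1/20 each.
The weights sum to 1/10.
So P(the prize voucher in locker 3 | the attendant opened locker 1, locker 2, and locker 5) = (1/20) / (1/10) = 1/2.

1/2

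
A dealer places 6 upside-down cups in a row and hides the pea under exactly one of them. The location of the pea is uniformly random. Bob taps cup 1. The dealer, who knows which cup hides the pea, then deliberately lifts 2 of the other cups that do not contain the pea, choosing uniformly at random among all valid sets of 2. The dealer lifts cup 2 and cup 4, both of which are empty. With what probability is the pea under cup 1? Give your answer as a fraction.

1/6

Condition on the true location of the pea.
If it is under cup 1 (prior 1/6): the dealer has 10 equally likely choices, so probability 1/10; weight (1/6)·(1/10) = 1/60.
If it is under either of cups 2 and 4 (prior 1/6 each): that cup was opened and seen not to hold the prize — ruled out; weight (1/6)·0 = 0 each.
If it is under any of cups 3, 5, and 6 (prior 1/6 each): the dealer has 6 equally likely choices, so probability 1/6; weight (1/6)·(1/6) = 1/36 each.
The weights sum to 1/10.
So P(the pea under cup 1 | the dealer opened cup 2 and cup 4) = (1/60) / (1/10) = 1/6.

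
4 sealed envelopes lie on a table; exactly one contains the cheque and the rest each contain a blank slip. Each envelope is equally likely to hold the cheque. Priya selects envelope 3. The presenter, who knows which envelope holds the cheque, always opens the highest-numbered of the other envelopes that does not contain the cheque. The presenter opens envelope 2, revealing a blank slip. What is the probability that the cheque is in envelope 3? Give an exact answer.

Apply Bayes' rule, conditioning on where the cheque actually is.
If it is in either of envelopes 1 and 3 (prior 1/4 each): the presenter would have opened envelope 4 instead, probability 0; weight (1/4)·0 = 0 each.
If it is in envelope 2 (prior 1/4): the presenter opened envelope 2, so this case is ruled out; weight (1/4)·0 = 0.
If it is in envelope 4 (prior 1/4): envelope 2 is the highest-numbered option available, probability 1; weight (1/4)·1 = 1/4.
The weights sum to 1/4.
So P(the cheque in envelope 3 | the presenter opened envelope 2) = 0 / (1/4) = 0.

0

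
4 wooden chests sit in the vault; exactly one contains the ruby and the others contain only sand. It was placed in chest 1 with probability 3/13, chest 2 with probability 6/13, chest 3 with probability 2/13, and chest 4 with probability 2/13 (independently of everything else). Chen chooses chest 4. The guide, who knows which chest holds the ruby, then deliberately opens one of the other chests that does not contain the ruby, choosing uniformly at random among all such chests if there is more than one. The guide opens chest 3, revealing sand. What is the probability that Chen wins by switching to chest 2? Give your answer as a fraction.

Apply Bayes' rule, conditioning on where the ruby actually is.
If it is in chest 1 (prior 3/13): the guide has 2 equally likely choices, so probability 1/2; weight (3/13)·(1/2) = 3/26.
If it is in chest 2 (prior 6/13): the guide has 2 equally likely choices, so probability 1/2; weight (6/13)·(1/2) = 3/13.
If it is in chest 3 (prior 2/13): the guide opened chest 3, so this case is ruled out; weight (2/13)·0 = 0.
If it is in chest 4 (prior 2/13): the guide has 3 equally likely choices, so probability 1/3; weight (2/13)·(1/3) = 2/39.
The weights sum to 31/78.
So P(the ruby in chest 2 | the guide opened chest 3) = (3/13) / (31/78) = 18/31.

18/31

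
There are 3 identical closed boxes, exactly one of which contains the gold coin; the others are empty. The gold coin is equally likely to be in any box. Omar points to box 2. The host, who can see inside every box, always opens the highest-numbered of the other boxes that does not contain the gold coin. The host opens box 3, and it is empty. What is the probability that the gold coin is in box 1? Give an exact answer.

Consider each possible location of the gold coin in turn.
If it is in either of boxes 1 and 2 (prior 1/3 each): box 3 is the highest-numbered option available, probability 1; weight (1/3)·1 = 1/3 each.
If it is in box 3 (prior 1/3): the host opened box 3, so this case is ruled out; weight (1/3)·0 = 0.
The weights sum to 2/3.
So P(the gold coin in box 1 | the host opened box 3) = (1/3) / (2/3) = 1/2.

1/2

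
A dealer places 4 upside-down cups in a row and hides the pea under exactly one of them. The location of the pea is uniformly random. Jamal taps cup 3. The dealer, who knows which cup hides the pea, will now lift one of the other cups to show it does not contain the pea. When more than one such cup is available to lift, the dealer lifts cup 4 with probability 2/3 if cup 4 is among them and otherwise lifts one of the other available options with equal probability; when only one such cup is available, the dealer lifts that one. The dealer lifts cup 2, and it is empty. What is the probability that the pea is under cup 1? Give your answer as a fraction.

Apply Bayes' rule, conditioning on where the pea actually is.
If it is under cup 1 (prior 1/4): cup 4 is available but not opened, probability 1/3; weight (1/4)·(1/3) = 1/12.
If it is under cup 2 (prior 1/4): the dealer opened cup 2, so this case is ruled out; weight (1/4)·0 = 0.
If it is under cup 3 (prior 1/4): cup 4 is available but not opened; cup 2 gets probability (1 − 2/3)/2 = 1/6; weight (1/4)·(1/6) = 1/24.
If it is under cup 4 (prior 1/4): cup 4 holds the prize so is unavailable; the dealer chooses uniformly among the 2 others, probability 1/2; weight (1/4)·(1/2) = 1/8.
The weights sum to 1/4.
So P(the pea under cup 1 | the dealer opened cup 2) = (1/12) / (1/4) = 1/3.

1/3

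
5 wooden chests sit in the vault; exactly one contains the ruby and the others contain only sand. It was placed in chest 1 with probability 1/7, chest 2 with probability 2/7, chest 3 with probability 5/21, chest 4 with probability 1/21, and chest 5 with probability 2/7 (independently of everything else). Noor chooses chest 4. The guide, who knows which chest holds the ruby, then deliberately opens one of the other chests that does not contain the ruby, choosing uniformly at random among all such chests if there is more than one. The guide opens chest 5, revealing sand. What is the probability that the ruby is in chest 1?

Apply Bayes' rule, conditioning on where the ruby actually is.
If it is in chest 1 (prior 1/7): the guide has 3 equally likely choices, so probability 1/3; weight (1/7)·(1/3) = 1/21.
If it is in chest 2 (prior 2/7): the guide has 3 equally likely choices, so probability 1/3; weight (2/7)·(1/3) = 2/21.
If it is in chest 3 (prior 5/21): the guide has 3 equally likely choices, so probability 1/3; weight (5/21)·(1/3) = 5/63.
If it is in chest 4 (prior 1/21): the guide has 4 equally likely choices, so probability 1/4; weight (1/21)·(1/4) = 1/84.
If it is in chest 5 (prior 2/7): the guide opened chest 5, so this case is ruled out; weight (2/7)·0 = 0.
The weights sum to 59/252.
So P(the ruby in chest 1 | the guide opened chest 5) = (1/21) / (59/252) = 12/59.

12/59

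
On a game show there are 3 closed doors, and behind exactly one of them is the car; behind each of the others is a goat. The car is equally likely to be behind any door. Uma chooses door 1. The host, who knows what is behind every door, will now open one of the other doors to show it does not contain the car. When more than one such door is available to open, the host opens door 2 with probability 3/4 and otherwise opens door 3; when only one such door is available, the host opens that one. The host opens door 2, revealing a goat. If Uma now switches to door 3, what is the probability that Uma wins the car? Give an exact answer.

4/7

Consider each possible location of the car in turn.
If it is behind door 1 (prior 1/3): door 2 is available, opened with probability 3/4; weight (1/3)·(3/4) = 1/4.
If it is behind door 2 (prior 1/3): the host opened door 2, so this case is ruled out; weight (1/3)·0 = 0.
If it is behind door 3 (prior 1/3): only door 2 is available, probability 1; weight (1/3)·1 = 1/3.
The weights sum to 7/12.
So P(the car behind door 3 | the host opened door 2) = (1/3) / (7/12) = 4/7.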